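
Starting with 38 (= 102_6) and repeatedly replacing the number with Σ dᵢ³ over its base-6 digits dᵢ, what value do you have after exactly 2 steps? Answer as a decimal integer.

28

38 = (1,0,2)_6 → 1³ + 0³ + 2³ = 9
9 = (1,3)_6 → 1³ + 3³ = 28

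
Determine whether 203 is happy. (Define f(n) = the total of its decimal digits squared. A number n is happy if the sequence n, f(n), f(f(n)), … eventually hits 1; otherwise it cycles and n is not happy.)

happy

203 → 13
13 → 10
10 → 1  — reached 1.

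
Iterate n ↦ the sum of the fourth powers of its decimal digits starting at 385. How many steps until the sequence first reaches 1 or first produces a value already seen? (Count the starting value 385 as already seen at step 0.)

385 → 3⁴ + 8⁴ + 5⁴ = 81 + 4096 + 625 = 4802
4802 → 4⁴ + 8⁴ + 0⁴ + 2⁴ = 256 + 4096 + 0 + 16 = 4368
4368 → 4⁴ + 3⁴ + 6⁴ + 8⁴ = 256 + 81 + 1296 + 4096 = 5729
5729 → 5⁴ + 7⁴ + 2⁴ + 9⁴ = 625 + 2401 + 16 + 6561 = 9603
9603 → 9⁴ + 6⁴ + 0⁴ + 3⁴ = 6561 + 1296 + 0 + 81 = 7938
7938 → 7⁴ + 9⁴ + 3⁴ + 8⁴ = 2401 + 6561 + 81 + 4096 = 13139
13139 → 1⁴ + 3⁴ + 1⁴ + 3⁴ + 9⁴ = 1 + 81 + 1 + 81 + 6561 = 6725
6725 → 6⁴ + 7⁴ + 2⁴ + 5⁴ = 1296 + 2401 + 16 + 625 = 4338
4338 → 4⁴ + 3⁴ + 3⁴ + 8⁴ = 256 + 81 + 81 + 4096 = 4514
4514 → 4⁴ + 5⁴ + 1⁴ + 4⁴ = 256 + 625 + 1 + 256 = 1138
1138 → 1⁴ + 1⁴ + 3⁴ + 8⁴ = 1 + 1 + 81 + 4096 = 4179
4179 → 4⁴ + 1⁴ + 7⁴ + 9⁴ = 256 + 1 + 2401 + 6561 = 9219
9219 → 9⁴ + 2⁴ + 1⁴ + 9⁴ = 6561 + 16 + 1 + 6561 = 13139  — 13139 repeats.
That took 13 steps.

13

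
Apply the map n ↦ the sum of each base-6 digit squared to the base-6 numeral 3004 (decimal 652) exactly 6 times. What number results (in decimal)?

20

652 = (3,0,0,4)_6 → 25
25 = (4,1)_6 → 17
17 = (2,5)_6 → 29
29 = (4,5)_6 → 41
41 = (1,0,5)_6 → 26
26 = (4,2)_6 → 20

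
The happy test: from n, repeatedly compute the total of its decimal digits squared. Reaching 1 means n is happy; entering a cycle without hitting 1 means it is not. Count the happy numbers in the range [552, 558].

552: 552 → 54 → 41 → 17 → 50 → 25 → 29 → 85 → 89 → 145 → 42 → 20 → 4 → 16 → 37 → 58 → 89  — not happy
553: 553 → 59 → 106 → 37 → 58 → 89 → 145 → 42 → 20 → 4 → 16 → 37  — not happy
554: 554 → 66 → 72 → 53 → 34 → 25 → 29 → 85 → 89 → 145 → 42 → 20 → 4 → 16 → 37 → 58 → 89  — not happy
555: 555 → 75 → 74 → 65 → 61 → 37 → 58 → 89 → 145 → 42 → 20 → 4 → 16 → 37  — not happy
556: 556 → 86 → 100 → 1  — happy
557: 557 → 99 → 162 → 41 → 17 → 50 → 25 → 29 → 85 → 89 → 145 → 42 → 20 → 4 → 16 → 37 → 58 → 89  — not happy
558: 558 → 114 → 18 → 65 → 61 → 37 → 58 → 89 → 145 → 42 → 20 → 4 → 16 → 37  — not happy
happy: 556

1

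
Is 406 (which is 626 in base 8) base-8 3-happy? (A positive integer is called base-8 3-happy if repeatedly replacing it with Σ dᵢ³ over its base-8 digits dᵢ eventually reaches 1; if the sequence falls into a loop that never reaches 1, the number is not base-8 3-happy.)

406 = (6,2,6)_8 → 6³ + 2³ + 6³ = 440
440 = (6,7,0)_8 → 6³ + 7³ + 0³ = 559
559 = (1,0,5,7)_8 → 1³ + 0³ + 5³ + 7³ = 469
469 = (7,2,5)_8 → 7³ + 2³ + 5³ = 476
476 = (7,3,4)_8 → 7³ + 3³ + 4³ = 434
434 = (6,6,2)_8 → 6³ + 6³ + 2³ = 440  — 440 already seen; the sequence cycles without reaching 1.

not base-8 3-happy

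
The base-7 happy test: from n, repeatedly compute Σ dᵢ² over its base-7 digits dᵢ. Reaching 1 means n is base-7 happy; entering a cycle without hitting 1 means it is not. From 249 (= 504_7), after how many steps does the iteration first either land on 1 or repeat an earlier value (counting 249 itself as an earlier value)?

5

249 = (5,0,4)_7 → 5² + 0² + 4² = 25 + 0 + 16 = 41
41 = (5,6)_7 → 5² + 6² = 25 + 36 = 61
61 = (1,1,5)_7 → 1² + 1² + 5² = 1 + 1 + 25 = 27
27 = (3,6)_7 → 3² + 6² = 9 + 36 = 45
45 = (6,3)_7 → 6² + 3² = 36 + 9 = 45  — 45 repeats.
That took 5 steps.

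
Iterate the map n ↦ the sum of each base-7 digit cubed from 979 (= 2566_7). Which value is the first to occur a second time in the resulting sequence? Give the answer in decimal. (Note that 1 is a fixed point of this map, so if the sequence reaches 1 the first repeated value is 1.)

217

979 = (2,5,6,6)_7 → 2³ + 5³ + 6³ + 6³ = 8 + 125 + 216 + 216 = 565
565 = (1,4,3,5)_7 → 1³ + 4³ + 3³ + 5³ = 1 + 64 + 27 + 125 = 217
217 = (4,3,0)_7 → 4³ + 3³ + 0³ = 64 + 27 + 0 = 91
91 = (1,6,0)_7 → 1³ + 6³ + 0³ = 1 + 216 + 0 = 217  — 217 already appeared earlier.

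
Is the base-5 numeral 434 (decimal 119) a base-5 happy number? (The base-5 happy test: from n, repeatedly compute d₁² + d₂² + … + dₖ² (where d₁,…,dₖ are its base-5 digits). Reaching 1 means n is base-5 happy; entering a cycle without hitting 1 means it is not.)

base-5 happy

119 = (4,3,4)_5 → 41
41 = (1,3,1)_5 → 11
11 = (2,1)_5 → 5
5 = (1,0)_5 → 1  — reached 1.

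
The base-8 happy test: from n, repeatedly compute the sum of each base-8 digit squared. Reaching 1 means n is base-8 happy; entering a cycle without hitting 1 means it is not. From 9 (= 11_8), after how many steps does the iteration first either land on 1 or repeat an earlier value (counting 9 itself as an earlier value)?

9 = (1,1)_8 → 1² + 1² = 1 + 1 = 2
2 = (2)_8 → 2² = 4
4 = (4)_8 → 4² = 16
16 = (2,0)_8 → 2² + 0² = 4 + 0 = 4  — 4 repeats.
That took 4 steps.

4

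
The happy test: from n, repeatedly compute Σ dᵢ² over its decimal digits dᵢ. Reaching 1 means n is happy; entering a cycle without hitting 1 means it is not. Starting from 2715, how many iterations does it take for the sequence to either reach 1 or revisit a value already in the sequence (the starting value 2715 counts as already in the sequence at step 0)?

2715 → 2² + 7² + 1² + 5² = 79
79 → 7² + 9² = 130
130 → 1² + 3² + 0² = 10
10 → 1² + 0² = 1  — reached 1.
That took 4 steps.

4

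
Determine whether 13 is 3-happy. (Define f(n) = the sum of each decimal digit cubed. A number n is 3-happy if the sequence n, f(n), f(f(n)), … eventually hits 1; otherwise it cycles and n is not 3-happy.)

not 3-happy

13 → 1³ + 3³ = 28
28 → 2³ + 8³ = 520
520 → 5³ + 2³ + 0³ = 133
133 → 1³ + 3³ + 3³ = 55
55 → 5³ + 5³ = 250
250 → 2³ + 5³ + 0³ = 133  — 133 already seen; the sequence cycles without reaching 1.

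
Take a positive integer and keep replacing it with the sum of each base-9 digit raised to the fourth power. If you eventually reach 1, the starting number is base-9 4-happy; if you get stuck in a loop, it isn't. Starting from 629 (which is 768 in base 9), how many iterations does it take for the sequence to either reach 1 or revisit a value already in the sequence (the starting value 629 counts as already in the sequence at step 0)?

629 = (7,6,8)_9 → 7⁴ + 6⁴ + 8⁴ = 7793
7793 = (1,1,6,1,8)_9 → 1⁴ + 1⁴ + 6⁴ + 1⁴ + 8⁴ = 5395
5395 = (7,3,5,4)_9 → 7⁴ + 3⁴ + 5⁴ + 4⁴ = 3363
3363 = (4,5,4,6)_9 → 4⁴ + 5⁴ + 4⁴ + 6⁴ = 2433
2433 = (3,3,0,3)_9 → 3⁴ + 3⁴ + 0⁴ + 3⁴ = 243
243 = (3,0,0)_9 → 3⁴ + 0⁴ + 0⁴ = 81
81 = (1,0,0)_9 → 1⁴ + 0⁴ + 0⁴ = 1  — reached 1.
That took 7 steps.

7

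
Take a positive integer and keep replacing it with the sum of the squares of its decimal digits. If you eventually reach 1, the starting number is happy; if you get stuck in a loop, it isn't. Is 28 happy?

28 → 68
68 → 100
100 → 1  — reached 1.

happy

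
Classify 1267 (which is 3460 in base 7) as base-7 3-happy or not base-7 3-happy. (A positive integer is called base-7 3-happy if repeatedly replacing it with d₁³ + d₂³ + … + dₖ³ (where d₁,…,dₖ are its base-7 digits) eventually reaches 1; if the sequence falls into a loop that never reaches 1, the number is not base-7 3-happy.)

1267 = (3,4,6,0)_7 → 307
307 = (6,1,6)_7 → 433
433 = (1,1,5,6)_7 → 343
343 = (1,0,0,0)_7 → 1  — reached 1.

base-7 3-happy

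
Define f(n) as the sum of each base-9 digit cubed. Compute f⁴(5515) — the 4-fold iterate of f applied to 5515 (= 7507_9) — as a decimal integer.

27

5515 = (7,5,0,7)_9 → 7³ + 5³ + 0³ + 7³ = 811
811 = (1,1,0,1)_9 → 1³ + 1³ + 0³ + 1³ = 3
3 = (3)_9 → 3³ = 27
27 = (3,0)_9 → 3³ + 0³ = 27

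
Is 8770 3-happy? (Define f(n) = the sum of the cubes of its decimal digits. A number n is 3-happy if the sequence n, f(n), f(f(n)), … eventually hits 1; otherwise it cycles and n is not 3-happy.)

8770 → 8³ + 7³ + 7³ + 0³ = 1198
1198 → 1³ + 1³ + 9³ + 8³ = 1243
1243 → 1³ + 2³ + 4³ + 3³ = 100
100 → 1³ + 0³ + 0³ = 1  — reached 1.

3-happy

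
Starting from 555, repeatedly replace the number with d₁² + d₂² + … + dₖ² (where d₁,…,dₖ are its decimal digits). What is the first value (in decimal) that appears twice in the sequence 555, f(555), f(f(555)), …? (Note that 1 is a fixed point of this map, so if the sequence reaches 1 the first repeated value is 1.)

37

555 → 75
75 → 74
74 → 65
65 → 61
61 → 37
37 → 58
58 → 89
89 → 145
145 → 42
42 → 20
20 → 4
4 → 16
16 → 37  — 37 already appeared earlier.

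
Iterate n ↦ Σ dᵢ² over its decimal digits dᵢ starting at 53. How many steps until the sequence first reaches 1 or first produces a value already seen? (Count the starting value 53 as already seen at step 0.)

13

53 → 34
34 → 25
25 → 29
29 → 85
85 → 89
89 → 145
145 → 42
42 → 20
20 → 4
4 → 16
16 → 37
37 → 58
58 → 89  — 89 repeats.
That took 13 steps.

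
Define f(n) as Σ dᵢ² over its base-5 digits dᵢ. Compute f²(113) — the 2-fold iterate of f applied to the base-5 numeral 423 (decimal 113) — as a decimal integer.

113 = (4,2,3)_5 → 4² + 2² + 3² = 16 + 4 + 9 = 29
29 = (1,0,4)_5 → 1² + 0² + 4² = 1 + 0 + 16 = 17

17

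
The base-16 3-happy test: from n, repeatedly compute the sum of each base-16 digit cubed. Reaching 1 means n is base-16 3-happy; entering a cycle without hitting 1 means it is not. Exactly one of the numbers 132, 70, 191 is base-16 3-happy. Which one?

132: 132 → 576 → 72 → 576  — repeats 576 (not base-16 3-happy)
70: 70 → 280 → 514 → 16 → 1  — reaches 1 (base-16 3-happy)
191: 191 → 4706 → 233 → 3473 → 2927 → 4922 → 1055 → 3440 → 2540 → 5201 → 191  — repeats 191 (not base-16 3-happy)

70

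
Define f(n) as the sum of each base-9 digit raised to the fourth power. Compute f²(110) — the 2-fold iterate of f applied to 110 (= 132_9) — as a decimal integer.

110 = (1,3,2)_9 → 1⁴ + 3⁴ + 2⁴ = 98
98 = (1,1,8)_9 → 1⁴ + 1⁴ + 8⁴ = 4098

4098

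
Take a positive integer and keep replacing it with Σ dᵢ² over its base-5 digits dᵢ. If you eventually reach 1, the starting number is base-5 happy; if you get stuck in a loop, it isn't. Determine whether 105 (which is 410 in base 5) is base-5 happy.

not base-5 happy

105 = (4,1,0)_5 → 4² + 1² + 0² = 17
17 = (3,2)_5 → 3² + 2² = 13
13 = (2,3)_5 → 2² + 3² = 13  — 13 already seen; the sequence cycles without reaching 1.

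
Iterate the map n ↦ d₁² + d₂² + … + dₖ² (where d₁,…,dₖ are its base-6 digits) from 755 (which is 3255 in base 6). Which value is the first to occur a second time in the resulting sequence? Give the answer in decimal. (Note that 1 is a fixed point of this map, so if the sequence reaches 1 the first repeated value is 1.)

755 = (3,2,5,5)_6 → 63
63 = (1,4,3)_6 → 26
26 = (4,2)_6 → 20
20 = (3,2)_6 → 13
13 = (2,1)_6 → 5
5 = (5)_6 → 25
25 = (4,1)_6 → 17
17 = (2,5)_6 → 29
29 = (4,5)_6 → 41
41 = (1,0,5)_6 → 26  — 26 already appeared earlier.

26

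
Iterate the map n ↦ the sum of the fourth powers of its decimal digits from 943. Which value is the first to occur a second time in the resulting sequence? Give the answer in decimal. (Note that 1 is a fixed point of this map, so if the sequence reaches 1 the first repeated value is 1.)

8208

943 → 9⁴ + 4⁴ + 3⁴ = 6561 + 256 + 81 = 6898
6898 → 6⁴ + 8⁴ + 9⁴ + 8⁴ = 1296 + 4096 + 6561 + 4096 = 16049
16049 → 1⁴ + 6⁴ + 0⁴ + 4⁴ + 9⁴ = 1 + 1296 + 0 + 256 + 6561 = 8114
8114 → 8⁴ + 1⁴ + 1⁴ + 4⁴ = 4096 + 1 + 1 + 256 = 4354
4354 → 4⁴ + 3⁴ + 5⁴ + 4⁴ = 256 + 81 + 625 + 256 = 1218
1218 → 1⁴ + 2⁴ + 1⁴ + 8⁴ = 1 + 16 + 1 + 4096 = 4114
4114 → 4⁴ + 1⁴ + 1⁴ + 4⁴ = 256 + 1 + 1 + 256 = 514
514 → 5⁴ + 1⁴ + 4⁴ = 625 + 1 + 256 = 882
882 → 8⁴ + 8⁴ + 2⁴ = 4096 + 4096 + 16 = 8208
8208 → 8⁴ + 2⁴ + 0⁴ + 8⁴ = 4096 + 16 + 0 + 4096 = 8208  — 8208 already appeared earlier.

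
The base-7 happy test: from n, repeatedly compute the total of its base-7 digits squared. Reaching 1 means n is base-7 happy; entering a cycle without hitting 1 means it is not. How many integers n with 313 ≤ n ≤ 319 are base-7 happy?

1

313: 313 → 65 → 9 → 5 → 25 → 25  — not base-7 happy
314: 314 → 76 → 46 → 52 → 10 → 10  — not base-7 happy
315: 315 → 45 → 45  — not base-7 happy
316: 316 → 46 → 52 → 10 → 10  — not base-7 happy
317: 317 → 49 → 1  — base-7 happy
318: 318 → 54 → 26 → 34 → 52 → 10 → 10  — not base-7 happy
319: 319 → 61 → 27 → 45 → 45  — not base-7 happy
base-7 happy: 317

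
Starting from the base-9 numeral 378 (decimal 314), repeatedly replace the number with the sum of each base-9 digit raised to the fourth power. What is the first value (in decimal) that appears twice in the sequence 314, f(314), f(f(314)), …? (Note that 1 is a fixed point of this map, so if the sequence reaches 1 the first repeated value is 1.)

4098

314 = (3,7,8)_9 → 3⁴ + 7⁴ + 8⁴ = 6578
6578 = (1,0,0,1,8)_9 → 1⁴ + 0⁴ + 0⁴ + 1⁴ + 8⁴ = 4098
4098 = (5,5,5,3)_9 → 5⁴ + 5⁴ + 5⁴ + 3⁴ = 1956
1956 = (2,6,1,3)_9 → 2⁴ + 6⁴ + 1⁴ + 3⁴ = 1394
1394 = (1,8,1,8)_9 → 1⁴ + 8⁴ + 1⁴ + 8⁴ = 8194
8194 = (1,2,2,1,4)_9 → 1⁴ + 2⁴ + 2⁴ + 1⁴ + 4⁴ = 290
290 = (3,5,2)_9 → 3⁴ + 5⁴ + 2⁴ = 722
722 = (8,8,2)_9 → 8⁴ + 8⁴ + 2⁴ = 8208
8208 = (1,2,2,3,0)_9 → 1⁴ + 2⁴ + 2⁴ + 3⁴ + 0⁴ = 114
114 = (1,3,6)_9 → 1⁴ + 3⁴ + 6⁴ = 1378
1378 = (1,8,0,1)_9 → 1⁴ + 8⁴ + 0⁴ + 1⁴ = 4098  — 4098 already appeared earlier.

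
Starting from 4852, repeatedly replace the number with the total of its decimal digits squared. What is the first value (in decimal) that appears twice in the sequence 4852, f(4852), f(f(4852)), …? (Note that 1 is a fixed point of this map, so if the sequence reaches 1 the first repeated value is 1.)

1

4852 → 4² + 8² + 5² + 2² = 109
109 → 1² + 0² + 9² = 82
82 → 8² + 2² = 68
68 → 6² + 8² = 100
100 → 1² + 0² + 0² = 1  — reached the fixed point 1.
1 → 1, so 1 is the first repeated value.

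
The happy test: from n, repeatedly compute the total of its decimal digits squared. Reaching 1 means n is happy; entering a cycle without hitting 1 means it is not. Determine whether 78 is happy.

not happy

78 → 7² + 8² = 49 + 64 = 113
113 → 1² + 1² + 3² = 1 + 1 + 9 = 11
11 → 1² + 1² = 1 + 1 = 2
2 → 2² = 4
4 → 4² = 16
16 → 1² + 6² = 1 + 36 = 37
37 → 3² + 7² = 9 + 49 = 58
58 → 5² + 8² = 25 + 64 = 89
89 → 8² + 9² = 64 + 81 = 145
145 → 1² + 4² + 5² = 1 + 16 + 25 = 42
42 → 4² + 2² = 16 + 4 = 20
20 → 2² + 0² = 4 + 0 = 4  — 4 already seen; the sequence cycles without reaching 1.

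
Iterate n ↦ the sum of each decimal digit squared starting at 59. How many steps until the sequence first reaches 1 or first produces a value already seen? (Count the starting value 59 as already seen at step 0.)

59 → 5² + 9² = 106
106 → 1² + 0² + 6² = 37
37 → 3² + 7² = 58
58 → 5² + 8² = 89
89 → 8² + 9² = 145
145 → 1² + 4² + 5² = 42
42 → 4² + 2² = 20
20 → 2² + 0² = 4
4 → 4² = 16
16 → 1² + 6² = 37  — 37 repeats.
That took 10 steps.

10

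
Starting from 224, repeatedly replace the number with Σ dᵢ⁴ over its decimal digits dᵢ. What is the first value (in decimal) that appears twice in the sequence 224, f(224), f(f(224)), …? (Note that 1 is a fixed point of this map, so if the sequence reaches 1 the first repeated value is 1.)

8208

224 → 2⁴ + 2⁴ + 4⁴ = 16 + 16 + 256 = 288
288 → 2⁴ + 8⁴ + 8⁴ = 16 + 4096 + 4096 = 8208
8208 → 8⁴ + 2⁴ + 0⁴ + 8⁴ = 4096 + 16 + 0 + 4096 = 8208  — 8208 already appeared earlier.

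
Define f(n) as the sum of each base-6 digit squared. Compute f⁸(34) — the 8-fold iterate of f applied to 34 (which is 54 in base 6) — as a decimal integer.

34 = (5,4)_6 → 5² + 4² = 41
41 = (1,0,5)_6 → 1² + 0² + 5² = 26
26 = (4,2)_6 → 4² + 2² = 20
20 = (3,2)_6 → 3² + 2² = 13
13 = (2,1)_6 → 2² + 1² = 5
5 = (5)_6 → 5² = 25
25 = (4,1)_6 → 4² + 1² = 17
17 = (2,5)_6 → 2² + 5² = 29

29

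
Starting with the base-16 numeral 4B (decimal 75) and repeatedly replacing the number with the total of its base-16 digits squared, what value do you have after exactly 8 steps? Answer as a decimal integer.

75 = (4,11)_16 → 4² + 11² = 16 + 121 = 137
137 = (8,9)_16 → 8² + 9² = 64 + 81 = 145
145 = (9,1)_16 → 9² + 1² = 81 + 1 = 82
82 = (5,2)_16 → 5² + 2² = 25 + 4 = 29
29 = (1,13)_16 → 1² + 13² = 1 + 169 = 170
170 = (10,10)_16 → 10² + 10² = 100 + 100 = 200
200 = (12,8)_16 → 12² + 8² = 144 + 64 = 208
208 = (13,0)_16 → 13² + 0² = 169 + 0 = 169

169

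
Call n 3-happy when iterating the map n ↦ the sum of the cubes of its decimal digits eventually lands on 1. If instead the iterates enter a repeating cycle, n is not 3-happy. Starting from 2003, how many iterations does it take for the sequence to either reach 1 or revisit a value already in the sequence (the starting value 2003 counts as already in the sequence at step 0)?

2003 → 2³ + 0³ + 0³ + 3³ = 8 + 0 + 0 + 27 = 35
35 → 3³ + 5³ = 27 + 125 = 152
152 → 1³ + 5³ + 2³ = 1 + 125 + 8 = 134
134 → 1³ + 3³ + 4³ = 1 + 27 + 64 = 92
92 → 9³ + 2³ = 729 + 8 = 737
737 → 7³ + 3³ + 7³ = 343 + 27 + 343 = 713
713 → 7³ + 1³ + 3³ = 343 + 1 + 27 = 371
371 → 3³ + 7³ + 1³ = 27 + 343 + 1 = 371  — 371 repeats.
That took 8 steps.

8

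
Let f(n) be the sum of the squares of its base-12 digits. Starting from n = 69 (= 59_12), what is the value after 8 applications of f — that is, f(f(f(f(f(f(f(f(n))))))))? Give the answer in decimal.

41

69 = (5,9)_12 → 5² + 9² = 25 + 81 = 106
106 = (8,10)_12 → 8² + 10² = 64 + 100 = 164
164 = (1,1,8)_12 → 1² + 1² + 8² = 1 + 1 + 64 = 66
66 = (5,6)_12 → 5² + 6² = 25 + 36 = 61
61 = (5,1)_12 → 5² + 1² = 25 + 1 = 26
26 = (2,2)_12 → 2² + 2² = 4 + 4 = 8
8 = (8)_12 → 8² = 64
64 = (5,4)_12 → 5² + 4² = 25 + 16 = 41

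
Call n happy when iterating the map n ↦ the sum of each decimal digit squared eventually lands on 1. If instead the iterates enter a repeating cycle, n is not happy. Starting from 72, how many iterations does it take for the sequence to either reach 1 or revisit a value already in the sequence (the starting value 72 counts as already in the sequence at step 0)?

14

72 → 7² + 2² = 53
53 → 5² + 3² = 34
34 → 3² + 4² = 25
25 → 2² + 5² = 29
29 → 2² + 9² = 85
85 → 8² + 5² = 89
89 → 8² + 9² = 145
145 → 1² + 4² + 5² = 42
42 → 4² + 2² = 20
20 → 2² + 0² = 4
4 → 4² = 16
16 → 1² + 6² = 37
37 → 3² + 7² = 58
58 → 5² + 8² = 89  — 89 repeats.
That took 14 steps.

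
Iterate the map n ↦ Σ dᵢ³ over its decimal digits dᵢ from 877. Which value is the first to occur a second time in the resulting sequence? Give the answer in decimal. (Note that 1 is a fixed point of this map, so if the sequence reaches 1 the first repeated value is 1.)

1

877 → 8³ + 7³ + 7³ = 1198
1198 → 1³ + 1³ + 9³ + 8³ = 1243
1243 → 1³ + 2³ + 4³ + 3³ = 100
100 → 1³ + 0³ + 0³ = 1  — reached the fixed point 1.
1 → 1, so 1 is the first repeated value.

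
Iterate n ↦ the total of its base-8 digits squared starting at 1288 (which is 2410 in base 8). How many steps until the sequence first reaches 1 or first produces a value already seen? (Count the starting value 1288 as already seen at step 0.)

5

1288 = (2,4,1,0)_8 → 2² + 4² + 1² + 0² = 21
21 = (2,5)_8 → 2² + 5² = 29
29 = (3,5)_8 → 3² + 5² = 34
34 = (4,2)_8 → 4² + 2² = 20
20 = (2,4)_8 → 2² + 4² = 20  — 20 repeats.
That took 5 steps.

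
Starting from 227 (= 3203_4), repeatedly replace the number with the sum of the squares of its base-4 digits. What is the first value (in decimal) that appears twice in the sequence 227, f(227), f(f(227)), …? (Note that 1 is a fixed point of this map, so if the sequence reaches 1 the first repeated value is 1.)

227 = (3,2,0,3)_4 → 22
22 = (1,1,2)_4 → 6
6 = (1,2)_4 → 5
5 = (1,1)_4 → 2
2 = (2)_4 → 4
4 = (1,0)_4 → 1  — reached the fixed point 1.
1 → 1, so 1 is the first repeated value.

1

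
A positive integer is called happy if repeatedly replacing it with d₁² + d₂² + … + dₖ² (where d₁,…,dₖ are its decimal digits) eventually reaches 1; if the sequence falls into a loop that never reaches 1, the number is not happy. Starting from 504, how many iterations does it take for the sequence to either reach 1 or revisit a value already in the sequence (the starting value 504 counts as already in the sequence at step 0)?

15

504 → 5² + 0² + 4² = 25 + 0 + 16 = 41
41 → 4² + 1² = 16 + 1 = 17
17 → 1² + 7² = 1 + 49 = 50
50 → 5² + 0² = 25 + 0 = 25
25 → 2² + 5² = 4 + 25 = 29
29 → 2² + 9² = 4 + 81 = 85
85 → 8² + 5² = 64 + 25 = 89
89 → 8² + 9² = 64 + 81 = 145
145 → 1² + 4² + 5² = 1 + 16 + 25 = 42
42 → 4² + 2² = 16 + 4 = 20
20 → 2² + 0² = 4 + 0 = 4
4 → 4² = 16
16 → 1² + 6² = 1 + 36 = 37
37 → 3² + 7² = 9 + 49 = 58
58 → 5² + 8² = 25 + 64 = 89  — 89 repeats.
That took 15 steps.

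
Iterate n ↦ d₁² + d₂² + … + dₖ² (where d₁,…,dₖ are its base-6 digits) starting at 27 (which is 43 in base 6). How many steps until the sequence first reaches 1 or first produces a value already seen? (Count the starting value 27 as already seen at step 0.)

9

27 = (4,3)_6 → 25
25 = (4,1)_6 → 17
17 = (2,5)_6 → 29
29 = (4,5)_6 → 41
41 = (1,0,5)_6 → 26
26 = (4,2)_6 → 20
20 = (3,2)_6 → 13
13 = (2,1)_6 → 5
5 = (5)_6 → 25  — 25 repeats.
That took 9 steps.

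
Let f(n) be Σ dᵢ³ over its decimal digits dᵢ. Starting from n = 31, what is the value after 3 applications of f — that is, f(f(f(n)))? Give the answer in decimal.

133

31 → 3³ + 1³ = 27 + 1 = 28
28 → 2³ + 8³ = 8 + 512 = 520
520 → 5³ + 2³ + 0³ = 125 + 8 + 0 = 133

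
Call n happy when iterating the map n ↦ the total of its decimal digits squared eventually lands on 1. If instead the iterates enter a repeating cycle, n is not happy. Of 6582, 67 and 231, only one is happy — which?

6582

6582: 6582 → 129 → 86 → 100 → 1  — reaches 1 (happy)
67: 67 → 85 → 89 → 145 → 42 → 20 → 4 → 16 → 37 → 58 → 89  — repeats 89 (not happy)
231: 231 → 14 → 17 → 50 → 25 → 29 → 85 → 89 → 145 → 42 → 20 → 4 → 16 → 37 → 58 → 89  — repeats 89 (not happy)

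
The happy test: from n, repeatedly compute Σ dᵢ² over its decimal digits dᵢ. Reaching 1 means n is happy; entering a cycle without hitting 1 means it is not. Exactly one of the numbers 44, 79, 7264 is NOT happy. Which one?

7264

44: 44 → 32 → 13 → 10 → 1  — reaches 1 (happy)
79: 79 → 130 → 10 → 1  — reaches 1 (happy)
7264: 7264 → 105 → 26 → 40 → 16 → 37 → 58 → 89 → 145 → 42 → 20 → 4 → 16  — repeats 16 (not happy)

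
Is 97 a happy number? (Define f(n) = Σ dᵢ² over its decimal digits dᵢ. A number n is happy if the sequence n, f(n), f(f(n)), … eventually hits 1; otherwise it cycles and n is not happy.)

97 → 9² + 7² = 81 + 49 = 130
130 → 1² + 3² + 0² = 1 + 9 + 0 = 10
10 → 1² + 0² = 1 + 0 = 1  — reached 1.

happy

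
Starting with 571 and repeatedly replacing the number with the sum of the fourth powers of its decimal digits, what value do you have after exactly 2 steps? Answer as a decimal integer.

2498

571 → 5⁴ + 7⁴ + 1⁴ = 3027
3027 → 3⁴ + 0⁴ + 2⁴ + 7⁴ = 2498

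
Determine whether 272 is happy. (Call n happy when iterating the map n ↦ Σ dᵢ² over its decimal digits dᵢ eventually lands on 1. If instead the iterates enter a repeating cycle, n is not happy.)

272 → 2² + 7² + 2² = 57
57 → 5² + 7² = 74
74 → 7² + 4² = 65
65 → 6² + 5² = 61
61 → 6² + 1² = 37
37 → 3² + 7² = 58
58 → 5² + 8² = 89
89 → 8² + 9² = 145
145 → 1² + 4² + 5² = 42
42 → 4² + 2² = 20
20 → 2² + 0² = 4
4 → 4² = 16
16 → 1² + 6² = 37  — 37 already seen; the sequence cycles without reaching 1.

not happy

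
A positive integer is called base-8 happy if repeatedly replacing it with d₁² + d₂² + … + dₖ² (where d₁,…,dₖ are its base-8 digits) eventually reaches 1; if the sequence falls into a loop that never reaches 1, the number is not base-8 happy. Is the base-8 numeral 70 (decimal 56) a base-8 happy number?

not base-8 happy

56 = (7,0)_8 → 7² + 0² = 49 + 0 = 49
49 = (6,1)_8 → 6² + 1² = 36 + 1 = 37
37 = (4,5)_8 → 4² + 5² = 16 + 25 = 41
41 = (5,1)_8 → 5² + 1² = 25 + 1 = 26
26 = (3,2)_8 → 3² + 2² = 9 + 4 = 13
13 = (1,5)_8 → 1² + 5² = 1 + 25 = 26  — 26 already seen; the sequence cycles without reaching 1.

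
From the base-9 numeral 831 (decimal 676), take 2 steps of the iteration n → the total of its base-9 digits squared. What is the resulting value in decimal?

68

676 = (8,3,1)_9 → 8² + 3² + 1² = 74
74 = (8,2)_9 → 8² + 2² = 68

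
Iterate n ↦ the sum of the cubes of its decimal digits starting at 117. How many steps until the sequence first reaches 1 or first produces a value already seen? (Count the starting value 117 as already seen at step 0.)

12

117 → 1³ + 1³ + 7³ = 1 + 1 + 343 = 345
345 → 3³ + 4³ + 5³ = 27 + 64 + 125 = 216
216 → 2³ + 1³ + 6³ = 8 + 1 + 216 = 225
225 → 2³ + 2³ + 5³ = 8 + 8 + 125 = 141
141 → 1³ + 4³ + 1³ = 1 + 64 + 1 = 66
66 → 6³ + 6³ = 216 + 216 = 432
432 → 4³ + 3³ + 2³ = 64 + 27 + 8 = 99
99 → 9³ + 9³ = 729 + 729 = 1458
1458 → 1³ + 4³ + 5³ + 8³ = 1 + 64 + 125 + 512 = 702
702 → 7³ + 0³ + 2³ = 343 + 0 + 8 = 351
351 → 3³ + 5³ + 1³ = 27 + 125 + 1 = 153
153 → 1³ + 5³ + 3³ = 1 + 125 + 27 = 153  — 153 repeats.
That took 12 steps.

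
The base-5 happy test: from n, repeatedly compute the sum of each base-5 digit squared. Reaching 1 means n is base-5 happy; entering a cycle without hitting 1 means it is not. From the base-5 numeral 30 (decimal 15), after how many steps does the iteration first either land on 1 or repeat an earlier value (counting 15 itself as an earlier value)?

4

15 = (3,0)_5 → 3² + 0² = 9 + 0 = 9
9 = (1,4)_5 → 1² + 4² = 1 + 16 = 17
17 = (3,2)_5 → 3² + 2² = 9 + 4 = 13
13 = (2,3)_5 → 2² + 3² = 4 + 9 = 13  — 13 repeats.
That took 4 steps.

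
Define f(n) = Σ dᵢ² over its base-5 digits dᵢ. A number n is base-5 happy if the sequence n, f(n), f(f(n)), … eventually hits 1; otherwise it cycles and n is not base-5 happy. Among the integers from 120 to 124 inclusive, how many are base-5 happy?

2

120: 120 → 32 → 6 → 2 → 4 → 16 → 10 → 4  (repeats 4)
121: 121 → 33 → 11 → 5 → 1  (reaches 1)
122: 122 → 36 → 6 → 2 → 4 → 16 → 10 → 4  (repeats 4)
123: 123 → 41 → 11 → 5 → 1  (reaches 1)
124: 124 → 48 → 26 → 2 → 4 → 16 → 10 → 4  (repeats 4)
base-5 happy: 121, 123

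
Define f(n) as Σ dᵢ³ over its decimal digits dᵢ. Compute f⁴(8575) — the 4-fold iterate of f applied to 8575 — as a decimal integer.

8575 → 8³ + 5³ + 7³ + 5³ = 512 + 125 + 343 + 125 = 1105
1105 → 1³ + 1³ + 0³ + 5³ = 1 + 1 + 0 + 125 = 127
127 → 1³ + 2³ + 7³ = 1 + 8 + 343 = 352
352 → 3³ + 5³ + 2³ = 27 + 125 + 8 = 160

160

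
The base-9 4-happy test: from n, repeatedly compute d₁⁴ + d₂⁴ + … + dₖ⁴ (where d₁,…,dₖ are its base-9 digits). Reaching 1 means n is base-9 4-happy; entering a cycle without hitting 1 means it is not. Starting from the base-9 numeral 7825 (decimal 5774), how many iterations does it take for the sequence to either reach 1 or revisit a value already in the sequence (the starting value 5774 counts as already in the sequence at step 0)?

5774 = (7,8,2,5)_9 → 7⁴ + 8⁴ + 2⁴ + 5⁴ = 2401 + 4096 + 16 + 625 = 7138
7138 = (1,0,7,1,1)_9 → 1⁴ + 0⁴ + 7⁴ + 1⁴ + 1⁴ = 1 + 0 + 2401 + 1 + 1 = 2404
2404 = (3,2,6,1)_9 → 3⁴ + 2⁴ + 6⁴ + 1⁴ = 81 + 16 + 1296 + 1 = 1394
1394 = (1,8,1,8)_9 → 1⁴ + 8⁴ + 1⁴ + 8⁴ = 1 + 4096 + 1 + 4096 = 8194
8194 = (1,2,2,1,4)_9 → 1⁴ + 2⁴ + 2⁴ + 1⁴ + 4⁴ = 1 + 16 + 16 + 1 + 256 = 290
290 = (3,5,2)_9 → 3⁴ + 5⁴ + 2⁴ = 81 + 625 + 16 = 722
722 = (8,8,2)_9 → 8⁴ + 8⁴ + 2⁴ = 4096 + 4096 + 16 = 8208
8208 = (1,2,2,3,0)_9 → 1⁴ + 2⁴ + 2⁴ + 3⁴ + 0⁴ = 1 + 16 + 16 + 81 + 0 = 114
114 = (1,3,6)_9 → 1⁴ + 3⁴ + 6⁴ = 1 + 81 + 1296 = 1378
1378 = (1,8,0,1)_9 → 1⁴ + 8⁴ + 0⁴ + 1⁴ = 1 + 4096 + 0 + 1 = 4098
4098 = (5,5,5,3)_9 → 5⁴ + 5⁴ + 5⁴ + 3⁴ = 625 + 625 + 625 + 81 = 1956
1956 = (2,6,1,3)_9 → 2⁴ + 6⁴ + 1⁴ + 3⁴ = 16 + 1296 + 1 + 81 = 1394  — 1394 repeats.
That took 12 steps.

12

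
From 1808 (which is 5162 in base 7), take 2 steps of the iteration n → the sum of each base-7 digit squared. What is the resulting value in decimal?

1808 = (5,1,6,2)_7 → 5² + 1² + 6² + 2² = 66
66 = (1,2,3)_7 → 1² + 2² + 3² = 14

14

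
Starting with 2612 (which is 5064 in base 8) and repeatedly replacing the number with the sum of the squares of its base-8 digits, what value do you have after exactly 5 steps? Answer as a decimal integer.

2612 = (5,0,6,4)_8 → 5² + 0² + 6² + 4² = 25 + 0 + 36 + 16 = 77
77 = (1,1,5)_8 → 1² + 1² + 5² = 1 + 1 + 25 = 27
27 = (3,3)_8 → 3² + 3² = 9 + 9 = 18
18 = (2,2)_8 → 2² + 2² = 4 + 4 = 8
8 = (1,0)_8 → 1² + 0² = 1 + 0 = 1

1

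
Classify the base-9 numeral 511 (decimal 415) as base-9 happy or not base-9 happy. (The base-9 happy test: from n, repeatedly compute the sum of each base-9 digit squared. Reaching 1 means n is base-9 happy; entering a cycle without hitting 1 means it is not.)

base-9 happy

415 = (5,1,1)_9 → 5² + 1² + 1² = 25 + 1 + 1 = 27
27 = (3,0)_9 → 3² + 0² = 9 + 0 = 9
9 = (1,0)_9 → 1² + 0² = 1 + 0 = 1  — reached 1.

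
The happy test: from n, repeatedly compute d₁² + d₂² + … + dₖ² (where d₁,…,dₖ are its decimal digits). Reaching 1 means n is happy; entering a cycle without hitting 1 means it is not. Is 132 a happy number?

132 → 1² + 3² + 2² = 14
14 → 1² + 4² = 17
17 → 1² + 7² = 50
50 → 5² + 0² = 25
25 → 2² + 5² = 29
29 → 2² + 9² = 85
85 → 8² + 5² = 89
89 → 8² + 9² = 145
145 → 1² + 4² + 5² = 42
42 → 4² + 2² = 20
20 → 2² + 0² = 4
4 → 4² = 16
16 → 1² + 6² = 37
37 → 3² + 7² = 58
58 → 5² + 8² = 89  — 89 already seen; the sequence cycles without reaching 1.

not happy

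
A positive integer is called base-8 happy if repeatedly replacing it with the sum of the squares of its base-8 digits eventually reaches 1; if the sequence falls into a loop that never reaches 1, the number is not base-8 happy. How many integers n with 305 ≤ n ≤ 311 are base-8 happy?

1

305: 305 → 53 → 61 → 74 → 6 → 36 → 32 → 16 → 4 → 16  — not base-8 happy
306: 306 → 56 → 49 → 37 → 41 → 26 → 13 → 26  — not base-8 happy
307: 307 → 61 → 74 → 6 → 36 → 32 → 16 → 4 → 16  — not base-8 happy
308: 308 → 68 → 17 → 5 → 25 → 10 → 5  — not base-8 happy
309: 309 → 77 → 27 → 18 → 8 → 1  — base-8 happy
310: 310 → 88 → 10 → 5 → 25 → 10  — not base-8 happy
311: 311 → 101 → 42 → 29 → 34 → 20 → 20  — not base-8 happy
base-8 happy: 309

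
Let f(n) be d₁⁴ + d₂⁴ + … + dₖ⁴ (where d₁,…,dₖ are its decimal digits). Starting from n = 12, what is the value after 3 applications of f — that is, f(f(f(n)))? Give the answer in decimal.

12 → 1⁴ + 2⁴ = 17
17 → 1⁴ + 7⁴ = 2402
2402 → 2⁴ + 4⁴ + 0⁴ + 2⁴ = 288

288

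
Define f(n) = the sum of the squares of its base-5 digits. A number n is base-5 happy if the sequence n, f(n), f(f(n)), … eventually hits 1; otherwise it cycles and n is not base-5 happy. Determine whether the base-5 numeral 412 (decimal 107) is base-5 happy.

not base-5 happy

107 = (4,1,2)_5 → 4² + 1² + 2² = 16 + 1 + 4 = 21
21 = (4,1)_5 → 4² + 1² = 16 + 1 = 17
17 = (3,2)_5 → 3² + 2² = 9 + 4 = 13
13 = (2,3)_5 → 2² + 3² = 4 + 9 = 13  — 13 already seen; the sequence cycles without reaching 1.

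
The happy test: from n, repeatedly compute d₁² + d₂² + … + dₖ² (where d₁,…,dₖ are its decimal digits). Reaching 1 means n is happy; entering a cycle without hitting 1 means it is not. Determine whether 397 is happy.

397 → 3² + 9² + 7² = 139
139 → 1² + 3² + 9² = 91
91 → 9² + 1² = 82
82 → 8² + 2² = 68
68 → 6² + 8² = 100
100 → 1² + 0² + 0² = 1  — reached 1.

happy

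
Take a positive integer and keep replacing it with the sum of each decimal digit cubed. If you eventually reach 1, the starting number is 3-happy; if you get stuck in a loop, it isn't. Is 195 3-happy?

not 3-happy

195 → 1³ + 9³ + 5³ = 1 + 729 + 125 = 855
855 → 8³ + 5³ + 5³ = 512 + 125 + 125 = 762
762 → 7³ + 6³ + 2³ = 343 + 216 + 8 = 567
567 → 5³ + 6³ + 7³ = 125 + 216 + 343 = 684
684 → 6³ + 8³ + 4³ = 216 + 512 + 64 = 792
792 → 7³ + 9³ + 2³ = 343 + 729 + 8 = 1080
1080 → 1³ + 0³ + 8³ + 0³ = 1 + 0 + 512 + 0 = 513
513 → 5³ + 1³ + 3³ = 125 + 1 + 27 = 153
153 → 1³ + 5³ + 3³ = 1 + 125 + 27 = 153  — 153 already seen; the sequence cycles without reaching 1.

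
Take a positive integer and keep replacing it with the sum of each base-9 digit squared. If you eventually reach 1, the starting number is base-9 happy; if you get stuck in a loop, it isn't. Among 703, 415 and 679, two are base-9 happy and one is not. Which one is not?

703: 703 → 101 → 9 → 1  — reaches 1 (base-9 happy)
415: 415 → 27 → 9 → 1  — reaches 1 (base-9 happy)
679: 679 → 89 → 65 → 53 → 89  — repeats 89 (not base-9 happy)

679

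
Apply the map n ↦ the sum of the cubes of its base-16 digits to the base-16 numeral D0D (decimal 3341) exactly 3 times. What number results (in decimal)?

3410

3341 = (13,0,13)_16 → 4394
4394 = (1,1,2,10)_16 → 1010
1010 = (3,15,2)_16 → 3410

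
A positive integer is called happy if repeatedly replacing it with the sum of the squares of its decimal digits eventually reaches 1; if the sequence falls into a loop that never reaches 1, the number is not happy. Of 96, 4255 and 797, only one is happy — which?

4255

96: 96 → 117 → 51 → 26 → 40 → 16 → 37 → 58 → 89 → 145 → 42 → 20 → 4 → 16  — repeats 16 (not happy)
4255: 4255 → 70 → 49 → 97 → 130 → 10 → 1  — reaches 1 (happy)
797: 797 → 179 → 131 → 11 → 2 → 4 → 16 → 37 → 58 → 89 → 145 → 42 → 20 → 4  — repeats 4 (not happy)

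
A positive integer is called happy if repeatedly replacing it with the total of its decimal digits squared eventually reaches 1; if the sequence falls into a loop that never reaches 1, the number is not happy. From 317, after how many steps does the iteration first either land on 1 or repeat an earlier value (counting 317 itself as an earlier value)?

11

317 → 3² + 1² + 7² = 59
59 → 5² + 9² = 106
106 → 1² + 0² + 6² = 37
37 → 3² + 7² = 58
58 → 5² + 8² = 89
89 → 8² + 9² = 145
145 → 1² + 4² + 5² = 42
42 → 4² + 2² = 20
20 → 2² + 0² = 4
4 → 4² = 16
16 → 1² + 6² = 37  — 37 repeats.
That took 11 steps.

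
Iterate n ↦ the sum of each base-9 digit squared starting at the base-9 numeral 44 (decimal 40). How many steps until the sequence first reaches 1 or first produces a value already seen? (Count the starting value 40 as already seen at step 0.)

7

40 = (4,4)_9 → 32
32 = (3,5)_9 → 34
34 = (3,7)_9 → 58
58 = (6,4)_9 → 52
52 = (5,7)_9 → 74
74 = (8,2)_9 → 68
68 = (7,5)_9 → 74  — 74 repeats.
That took 7 steps.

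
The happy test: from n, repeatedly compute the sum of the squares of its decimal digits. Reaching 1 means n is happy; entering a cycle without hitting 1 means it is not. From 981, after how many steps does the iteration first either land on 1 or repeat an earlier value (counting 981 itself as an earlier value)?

15

981 → 146
146 → 53
53 → 34
34 → 25
25 → 29
29 → 85
85 → 89
89 → 145
145 → 42
42 → 20
20 → 4
4 → 16
16 → 37
37 → 58
58 → 89  — 89 repeats.
That took 15 steps.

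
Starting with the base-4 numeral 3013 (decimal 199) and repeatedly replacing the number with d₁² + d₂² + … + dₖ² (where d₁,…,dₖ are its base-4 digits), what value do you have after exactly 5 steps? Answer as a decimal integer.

1

199 = (3,0,1,3)_4 → 19
19 = (1,0,3)_4 → 10
10 = (2,2)_4 → 8
8 = (2,0)_4 → 4
4 = (1,0)_4 → 1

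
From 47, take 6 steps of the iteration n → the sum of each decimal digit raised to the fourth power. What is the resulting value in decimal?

47 → 4⁴ + 7⁴ = 256 + 2401 = 2657
2657 → 2⁴ + 6⁴ + 5⁴ + 7⁴ = 16 + 1296 + 625 + 2401 = 4338
4338 → 4⁴ + 3⁴ + 3⁴ + 8⁴ = 256 + 81 + 81 + 4096 = 4514
4514 → 4⁴ + 5⁴ + 1⁴ + 4⁴ = 256 + 625 + 1 + 256 = 1138
1138 → 1⁴ + 1⁴ + 3⁴ + 8⁴ = 1 + 1 + 81 + 4096 = 4179
4179 → 4⁴ + 1⁴ + 7⁴ + 9⁴ = 256 + 1 + 2401 + 6561 = 9219

9219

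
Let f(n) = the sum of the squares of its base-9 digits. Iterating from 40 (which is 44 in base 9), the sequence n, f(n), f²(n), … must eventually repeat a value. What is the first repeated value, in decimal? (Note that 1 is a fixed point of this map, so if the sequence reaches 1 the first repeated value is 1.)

40 = (4,4)_9 → 4² + 4² = 16 + 16 = 32
32 = (3,5)_9 → 3² + 5² = 9 + 25 = 34
34 = (3,7)_9 → 3² + 7² = 9 + 49 = 58
58 = (6,4)_9 → 6² + 4² = 36 + 16 = 52
52 = (5,7)_9 → 5² + 7² = 25 + 49 = 74
74 = (8,2)_9 → 8² + 2² = 64 + 4 = 68
68 = (7,5)_9 → 7² + 5² = 49 + 25 = 74  — 74 already appeared earlier.

74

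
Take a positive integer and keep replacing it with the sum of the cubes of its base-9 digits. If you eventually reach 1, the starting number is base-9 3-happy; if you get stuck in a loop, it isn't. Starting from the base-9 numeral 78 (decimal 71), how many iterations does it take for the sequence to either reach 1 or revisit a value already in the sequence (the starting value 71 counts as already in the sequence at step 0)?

71 = (7,8)_9 → 7³ + 8³ = 343 + 512 = 855
855 = (1,1,5,0)_9 → 1³ + 1³ + 5³ + 0³ = 1 + 1 + 125 + 0 = 127
127 = (1,5,1)_9 → 1³ + 5³ + 1³ = 1 + 125 + 1 = 127  — 127 repeats.
That took 3 steps.

3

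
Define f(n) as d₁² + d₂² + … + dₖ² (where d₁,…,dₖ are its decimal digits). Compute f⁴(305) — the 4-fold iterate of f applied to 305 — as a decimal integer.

305 → 3² + 0² + 5² = 34
34 → 3² + 4² = 25
25 → 2² + 5² = 29
29 → 2² + 9² = 85

85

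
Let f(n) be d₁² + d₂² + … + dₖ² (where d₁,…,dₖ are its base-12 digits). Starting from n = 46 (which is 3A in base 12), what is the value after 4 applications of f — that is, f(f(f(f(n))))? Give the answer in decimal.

137

46 = (3,10)_12 → 109
109 = (9,1)_12 → 82
82 = (6,10)_12 → 136
136 = (11,4)_12 → 137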